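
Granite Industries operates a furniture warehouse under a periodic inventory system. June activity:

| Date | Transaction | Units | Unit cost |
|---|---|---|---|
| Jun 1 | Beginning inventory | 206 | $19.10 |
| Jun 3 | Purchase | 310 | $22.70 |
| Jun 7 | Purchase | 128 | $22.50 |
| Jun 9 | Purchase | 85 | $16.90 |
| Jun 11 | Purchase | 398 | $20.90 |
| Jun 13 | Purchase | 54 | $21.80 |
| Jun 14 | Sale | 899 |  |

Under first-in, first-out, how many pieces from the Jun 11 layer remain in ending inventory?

228

Jun 14, 899 sold [FIFO — oldest first]: 206 @ $19.10 + 310 @ $22.70 + 128 @ $22.50 + 85 @ $16.90 + 170 @ $20.90 = $18,841.10
Ending inventory: 228 @ $20.90 + 54 @ $21.80 = $5,942.40
Check: goods available $24,783.50 = COGS $18,841.10 + ending $5,942.40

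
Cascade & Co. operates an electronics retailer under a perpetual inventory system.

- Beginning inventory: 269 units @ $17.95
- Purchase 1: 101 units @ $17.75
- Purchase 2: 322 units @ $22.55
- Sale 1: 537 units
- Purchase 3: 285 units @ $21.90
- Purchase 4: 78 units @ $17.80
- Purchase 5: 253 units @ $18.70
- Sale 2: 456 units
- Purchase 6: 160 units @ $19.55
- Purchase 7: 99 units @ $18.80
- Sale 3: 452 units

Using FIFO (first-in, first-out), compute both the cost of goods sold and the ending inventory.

Sale 1 (537) [FIFO — oldest first]: 269 @ $17.95 + 101 @ $17.75 + 167 @ $22.55 = $10,387.15
Sale 2 (456) [FIFO — oldest first]: 155 @ $22.55 + 285 @ $21.90 + 16 @ $17.80 = $10,021.55
Sale 3 (452) [FIFO — oldest first]: 62 @ $17.80 + 253 @ $18.70 + 137 @ $19.55 = $8,513.05
Total COGS = $10,387.15 + $10,021.55 + $8,513.05 = $28,921.75
Ending inventory: 23 @ $19.55 + 99 @ $18.80 = $2,310.85
Check: goods available $31,232.60 = COGS $28,921.75 + ending $2,310.85

COGS = $28,921.75; ending inventory = $2,310.85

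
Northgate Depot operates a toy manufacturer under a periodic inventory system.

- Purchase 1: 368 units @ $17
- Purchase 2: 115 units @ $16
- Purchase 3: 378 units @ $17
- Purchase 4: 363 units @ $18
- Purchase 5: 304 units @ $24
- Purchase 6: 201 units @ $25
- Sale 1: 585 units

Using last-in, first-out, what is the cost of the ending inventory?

Ending inventory = $19,616

Sale 1 (585) [LIFO — newest first]: 201 @ $25 + 304 @ $24 + 80 @ $18 = $13,761
Ending inventory: 368 @ $17 + 115 @ $16 + 378 @ $17 + 283 @ $18 = $19,616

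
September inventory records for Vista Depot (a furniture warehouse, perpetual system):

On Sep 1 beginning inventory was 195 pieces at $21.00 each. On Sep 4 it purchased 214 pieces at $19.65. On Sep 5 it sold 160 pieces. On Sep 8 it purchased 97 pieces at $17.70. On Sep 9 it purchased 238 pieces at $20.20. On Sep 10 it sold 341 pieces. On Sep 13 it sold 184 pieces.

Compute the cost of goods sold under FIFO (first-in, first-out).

Sep 5, 160 sold [FIFO — oldest first]: 160 @ $21.00 = $3,360.00
Sep 10, 341 sold [FIFO — oldest first]: 35 @ $21.00 + 214 @ $19.65 + 92 @ $17.70 = $6,568.50
Sep 13, 184 sold [FIFO — oldest first]: 5 @ $17.70 + 179 @ $20.20 = $3,704.30
Total COGS = $3,360.00 + $6,568.50 + $3,704.30 = $13,632.80
Ending inventory: 59 @ $20.20 = $1,191.80

COGS = $13,632.80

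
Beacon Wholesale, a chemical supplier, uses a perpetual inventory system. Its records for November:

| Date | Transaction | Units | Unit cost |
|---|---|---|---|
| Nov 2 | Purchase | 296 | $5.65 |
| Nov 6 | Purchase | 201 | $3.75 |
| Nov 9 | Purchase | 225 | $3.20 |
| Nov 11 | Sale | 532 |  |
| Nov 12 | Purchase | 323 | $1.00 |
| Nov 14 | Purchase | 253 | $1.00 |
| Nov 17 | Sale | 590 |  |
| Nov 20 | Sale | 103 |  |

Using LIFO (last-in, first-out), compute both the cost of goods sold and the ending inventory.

Nov 11, 532 sold [LIFO — newest first]: 225 @ $3.20 + 201 @ $3.75 + 106 @ $5.65 = $2,072.65
Nov 17, 590 sold [LIFO — newest first]: 253 @ $1.00 + 323 @ $1.00 + 14 @ $5.65 = $655.10
Nov 20, 103 sold [LIFO — newest first]: 103 @ $5.65 = $581.95
Total COGS = $2,072.65 + $655.10 + $581.95 = $3,309.70
Ending inventory: 73 @ $5.65 = $412.45
Check: goods available $3,722.15 = COGS $3,309.70 + ending $412.45

COGS = $3,309.70; ending inventory = $412.45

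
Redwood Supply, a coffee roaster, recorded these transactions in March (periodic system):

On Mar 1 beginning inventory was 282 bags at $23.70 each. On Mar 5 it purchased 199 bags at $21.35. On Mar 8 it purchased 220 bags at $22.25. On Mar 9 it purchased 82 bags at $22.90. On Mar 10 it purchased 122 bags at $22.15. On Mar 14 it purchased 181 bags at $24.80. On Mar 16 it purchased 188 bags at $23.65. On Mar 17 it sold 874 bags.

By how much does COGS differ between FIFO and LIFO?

$418.95

FIFO COGS: 282 @ $23.70 + 199 @ $21.35 + 220 @ $22.25 + 82 @ $22.90 + 91 @ $22.15 = $19,720.50
LIFO COGS: 188 @ $23.65 + 181 @ $24.80 + 122 @ $22.15 + 82 @ $22.90 + 220 @ $22.25 + 81 @ $21.35 = $20,139.45
Difference = |$19,720.50 − $20,139.45| = $418.95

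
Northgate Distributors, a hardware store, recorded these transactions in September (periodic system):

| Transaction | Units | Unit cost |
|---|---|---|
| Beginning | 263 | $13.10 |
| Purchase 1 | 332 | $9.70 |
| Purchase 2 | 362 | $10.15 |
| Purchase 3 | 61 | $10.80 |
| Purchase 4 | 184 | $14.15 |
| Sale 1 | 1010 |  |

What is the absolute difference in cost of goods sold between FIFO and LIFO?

$174.80

FIFO COGS: 263 @ $13.10 + 332 @ $9.70 + 362 @ $10.15 + 53 @ $10.80 = $10,912.40
LIFO COGS: 184 @ $14.15 + 61 @ $10.80 + 362 @ $10.15 + 332 @ $9.70 + 71 @ $13.10 = $11,087.20
Difference = |$10,912.40 − $11,087.20| = $174.80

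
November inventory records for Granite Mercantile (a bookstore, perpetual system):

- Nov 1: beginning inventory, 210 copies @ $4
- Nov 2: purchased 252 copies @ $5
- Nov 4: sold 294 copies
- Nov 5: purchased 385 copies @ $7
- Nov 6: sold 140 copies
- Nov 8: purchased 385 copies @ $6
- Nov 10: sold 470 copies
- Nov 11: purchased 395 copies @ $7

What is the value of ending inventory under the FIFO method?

Ending inventory = $4,733

Nov 4, 294 sold [FIFO — oldest first]: 210 @ $4 + 84 @ $5 = $1,260
Nov 6, 140 sold [FIFO — oldest first]: 140 @ $5 = $700
Nov 10, 470 sold [FIFO — oldest first]: 28 @ $5 + 385 @ $7 + 57 @ $6 = $3,177
Total COGS = $1,260 + $700 + $3,177 = $5,137
Ending inventory: 328 @ $6 + 395 @ $7 = $4,733
Check: goods available $9,870 = COGS $5,137 + ending $4,733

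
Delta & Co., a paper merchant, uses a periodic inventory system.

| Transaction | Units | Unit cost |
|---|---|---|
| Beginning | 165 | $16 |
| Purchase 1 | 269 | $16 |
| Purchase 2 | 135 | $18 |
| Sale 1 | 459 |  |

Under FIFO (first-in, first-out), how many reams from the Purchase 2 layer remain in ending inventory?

Sale 1 (459) [FIFO — oldest first]: 165 @ $16 + 269 @ $16 + 25 @ $18 = $7,394
Ending inventory: 110 @ $18 = $1,980

110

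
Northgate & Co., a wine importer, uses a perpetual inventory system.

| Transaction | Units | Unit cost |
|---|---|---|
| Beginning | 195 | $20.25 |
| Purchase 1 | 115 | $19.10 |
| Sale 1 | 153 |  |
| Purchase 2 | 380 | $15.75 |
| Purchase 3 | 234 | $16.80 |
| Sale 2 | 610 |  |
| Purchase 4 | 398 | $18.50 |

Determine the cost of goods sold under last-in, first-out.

Sale 1 (153) [LIFO — newest first]: 115 @ $19.10 + 38 @ $20.25 = $2,966.00
Sale 2 (610) [LIFO — newest first]: 234 @ $16.80 + 376 @ $15.75 = $9,853.20
Total COGS = $2,966.00 + $9,853.20 = $12,819.20
Ending inventory: 157 @ $20.25 + 4 @ $15.75 + 398 @ $18.50 = $10,605.25

COGS = $12,819.20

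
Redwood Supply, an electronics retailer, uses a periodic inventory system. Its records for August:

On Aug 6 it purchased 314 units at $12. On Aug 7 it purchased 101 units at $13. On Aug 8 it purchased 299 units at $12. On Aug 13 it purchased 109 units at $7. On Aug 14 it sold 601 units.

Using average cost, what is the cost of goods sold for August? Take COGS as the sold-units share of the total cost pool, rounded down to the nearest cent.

COGS = $6,887.76

Aug 14, sell 601: 601/823 × $9,432.00 → $6,887.76
Ending inventory (cost pool remaining) = $2,544.24
Check: goods available $9,432.00 = COGS $6,887.76 + ending $2,544.24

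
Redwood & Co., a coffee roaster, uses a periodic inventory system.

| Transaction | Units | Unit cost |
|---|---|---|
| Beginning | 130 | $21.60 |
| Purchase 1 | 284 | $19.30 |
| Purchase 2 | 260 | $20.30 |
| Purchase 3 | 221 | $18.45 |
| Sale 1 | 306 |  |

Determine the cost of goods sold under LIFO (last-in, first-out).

COGS = $5,802.95

Sale 1 (306) [LIFO — newest first]: 221 @ $18.45 + 85 @ $20.30 = $5,802.95
Ending inventory: 130 @ $21.60 + 284 @ $19.30 + 175 @ $20.30 = $11,841.70
Check: goods available $17,644.65 = COGS $5,802.95 + ending $11,841.70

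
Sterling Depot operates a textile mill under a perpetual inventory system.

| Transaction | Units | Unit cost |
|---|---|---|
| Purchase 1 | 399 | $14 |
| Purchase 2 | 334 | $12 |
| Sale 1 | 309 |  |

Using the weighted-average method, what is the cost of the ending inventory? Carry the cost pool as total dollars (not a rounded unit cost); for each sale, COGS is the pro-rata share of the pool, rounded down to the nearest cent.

After Purchase 1: 399 on hand, pool $5,586.00 (≈ $14.0000 each)
After Purchase 2: 733 on hand, pool $9,594.00 (≈ $13.0887 each)
Sale 1, sell 309: 309/733 × $9,594.00 → $4,044.40
Ending inventory (cost pool remaining) = $5,549.60
Check: goods available $9,594.00 = COGS $4,044.40 + ending $5,549.60

Ending inventory = $5,549.60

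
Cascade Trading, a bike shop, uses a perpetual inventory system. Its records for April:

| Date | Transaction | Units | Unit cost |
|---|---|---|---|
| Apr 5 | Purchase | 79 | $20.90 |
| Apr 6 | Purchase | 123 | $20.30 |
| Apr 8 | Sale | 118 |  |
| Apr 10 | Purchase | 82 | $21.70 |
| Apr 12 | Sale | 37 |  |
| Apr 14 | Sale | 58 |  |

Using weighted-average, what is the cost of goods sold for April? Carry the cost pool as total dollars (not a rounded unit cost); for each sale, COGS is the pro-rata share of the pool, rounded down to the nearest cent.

COGS = $4,428.56

After Apr 5: 79 on hand, pool $1,651.10 (≈ $20.9000 each)
After Apr 6: 202 on hand, pool $4,148.00 (≈ $20.5347 each)
Apr 8, sell 118: 118/202 × $4,148.00 → $2,423.08
After Apr 10: 166 on hand, pool $3,504.32 (≈ $21.1104 each)
Apr 12, sell 37: 37/166 × $3,504.32 → $781.08
Apr 14, sell 58: 58/129 × $2,723.24 → $1,224.40
Total COGS = $2,423.08 + $781.08 + $1,224.40 = $4,428.56
Ending inventory (cost pool remaining) = $1,498.84
Check: goods available $5,927.40 = COGS $4,428.56 + ending $1,498.84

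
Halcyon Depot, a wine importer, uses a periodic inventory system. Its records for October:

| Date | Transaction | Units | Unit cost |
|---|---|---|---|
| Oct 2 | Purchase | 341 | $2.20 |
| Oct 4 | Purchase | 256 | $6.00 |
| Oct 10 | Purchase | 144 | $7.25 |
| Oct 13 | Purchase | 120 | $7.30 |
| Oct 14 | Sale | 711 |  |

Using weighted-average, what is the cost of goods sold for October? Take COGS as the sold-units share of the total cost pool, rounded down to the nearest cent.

Oct 14, sell 711: 711/861 × $4,206.20 → $3,473.41
Ending inventory (cost pool remaining) = $732.79
Check: goods available $4,206.20 = COGS $3,473.41 + ending $732.79

COGS = $3,473.41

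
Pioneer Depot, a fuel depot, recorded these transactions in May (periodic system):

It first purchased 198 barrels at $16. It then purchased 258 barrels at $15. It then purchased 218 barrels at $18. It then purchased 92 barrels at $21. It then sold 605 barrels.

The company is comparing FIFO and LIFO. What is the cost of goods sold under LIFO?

FIFO COGS: 198 @ $16 + 258 @ $15 + 149 @ $18 = $9,720
LIFO COGS: 92 @ $21 + 218 @ $18 + 258 @ $15 + 37 @ $16 = $10,318

COGS = $10,318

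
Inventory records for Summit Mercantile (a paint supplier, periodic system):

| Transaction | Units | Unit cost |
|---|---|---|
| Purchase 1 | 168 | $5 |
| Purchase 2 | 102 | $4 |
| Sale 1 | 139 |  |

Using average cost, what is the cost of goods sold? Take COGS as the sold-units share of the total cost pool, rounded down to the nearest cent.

COGS = $642.48

Sale 1, sell 139: 139/270 × $1,248.00 → $642.48
Ending inventory (cost pool remaining) = $605.52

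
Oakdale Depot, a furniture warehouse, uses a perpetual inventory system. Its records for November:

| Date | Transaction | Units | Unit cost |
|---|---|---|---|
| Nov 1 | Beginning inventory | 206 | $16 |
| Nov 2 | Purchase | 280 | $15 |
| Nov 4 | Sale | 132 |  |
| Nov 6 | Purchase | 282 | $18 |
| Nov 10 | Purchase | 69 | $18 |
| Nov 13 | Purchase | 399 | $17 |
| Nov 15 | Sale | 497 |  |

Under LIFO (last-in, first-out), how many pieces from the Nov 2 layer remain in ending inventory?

Nov 4, 132 sold [LIFO — newest first]: 132 @ $15 = $1,980
Nov 15, 497 sold [LIFO — newest first]: 399 @ $17 + 69 @ $18 + 29 @ $18 = $8,547
Total COGS = $1,980 + $8,547 = $10,527
Ending inventory: 206 @ $16 + 148 @ $15 + 253 @ $18 = $10,070
Check: goods available $20,597 = COGS $10,527 + ending $10,070

148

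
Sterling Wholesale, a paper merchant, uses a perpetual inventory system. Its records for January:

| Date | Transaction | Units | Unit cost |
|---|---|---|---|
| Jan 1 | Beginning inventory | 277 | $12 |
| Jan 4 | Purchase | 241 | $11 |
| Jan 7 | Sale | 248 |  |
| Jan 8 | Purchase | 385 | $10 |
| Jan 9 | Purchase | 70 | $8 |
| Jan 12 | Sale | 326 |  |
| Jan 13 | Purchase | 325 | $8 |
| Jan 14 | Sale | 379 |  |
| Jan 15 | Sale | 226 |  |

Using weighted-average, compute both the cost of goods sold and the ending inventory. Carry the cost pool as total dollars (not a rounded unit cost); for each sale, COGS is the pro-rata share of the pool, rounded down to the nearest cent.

COGS = $11,877.01; ending inventory = $1,107.99

After Jan 1: 277 on hand, pool $3,324.00 (≈ $12.0000 each)
After Jan 4: 518 on hand, pool $5,975.00 (≈ $11.5347 each)
Jan 7, sell 248: 248/518 × $5,975.00 → $2,860.61
After Jan 8: 655 on hand, pool $6,964.39 (≈ $10.6327 each)
After Jan 9: 725 on hand, pool $7,524.39 (≈ $10.3785 each)
Jan 12, sell 326: 326/725 × $7,524.39 → $3,383.38
After Jan 13: 724 on hand, pool $6,741.01 (≈ $9.3108 each)
Jan 14, sell 379: 379/724 × $6,741.01 → $3,528.78
Jan 15, sell 226: 226/345 × $3,212.23 → $2,104.24
Total COGS = $2,860.61 + $3,383.38 + $3,528.78 + $2,104.24 = $11,877.01
Ending inventory (cost pool remaining) = $1,107.99
Check: goods available $12,985.00 = COGS $11,877.01 + ending $1,107.99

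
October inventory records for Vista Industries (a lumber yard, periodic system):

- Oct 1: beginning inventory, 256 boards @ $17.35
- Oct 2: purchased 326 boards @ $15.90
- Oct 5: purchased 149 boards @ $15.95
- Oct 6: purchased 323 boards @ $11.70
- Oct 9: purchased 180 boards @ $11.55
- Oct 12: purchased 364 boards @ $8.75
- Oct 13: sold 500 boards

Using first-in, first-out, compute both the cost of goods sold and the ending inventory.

Oct 13, 500 sold [FIFO — oldest first]: 256 @ $17.35 + 244 @ $15.90 = $8,321.20
Ending inventory: 82 @ $15.90 + 149 @ $15.95 + 323 @ $11.70 + 180 @ $11.55 + 364 @ $8.75 = $12,723.45

COGS = $8,321.20; ending inventory = $12,723.45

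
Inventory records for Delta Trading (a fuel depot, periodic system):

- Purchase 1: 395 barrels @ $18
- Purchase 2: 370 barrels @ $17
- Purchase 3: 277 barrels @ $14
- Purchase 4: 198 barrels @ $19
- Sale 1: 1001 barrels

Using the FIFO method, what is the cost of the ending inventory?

Ending inventory = $4,336

Sale 1 (1001) [FIFO — oldest first]: 395 @ $18 + 370 @ $17 + 236 @ $14 = $16,704
Ending inventory: 41 @ $14 + 198 @ $19 = $4,336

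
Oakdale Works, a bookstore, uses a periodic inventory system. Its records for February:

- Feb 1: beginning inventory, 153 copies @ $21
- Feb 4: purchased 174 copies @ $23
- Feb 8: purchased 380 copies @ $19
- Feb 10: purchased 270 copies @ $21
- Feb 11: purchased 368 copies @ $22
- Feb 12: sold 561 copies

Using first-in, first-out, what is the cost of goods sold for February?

Feb 12, 561 sold [FIFO — oldest first]: 153 @ $21 + 174 @ $23 + 234 @ $19 = $11,661
Ending inventory: 146 @ $19 + 270 @ $21 + 368 @ $22 = $16,540
Check: goods available $28,201 = COGS $11,661 + ending $16,540

COGS = $11,661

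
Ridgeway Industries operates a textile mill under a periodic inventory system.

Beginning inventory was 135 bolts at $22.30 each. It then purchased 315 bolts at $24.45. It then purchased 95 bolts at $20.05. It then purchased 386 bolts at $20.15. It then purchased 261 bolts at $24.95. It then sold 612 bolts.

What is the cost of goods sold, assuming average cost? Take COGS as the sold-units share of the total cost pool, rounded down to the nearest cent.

COGS = $13,814.59

Sale 1, sell 612: 612/1192 × $26,906.85 → $13,814.59
Ending inventory (cost pool remaining) = $13,092.26
Check: goods available $26,906.85 = COGS $13,814.59 + ending $13,092.26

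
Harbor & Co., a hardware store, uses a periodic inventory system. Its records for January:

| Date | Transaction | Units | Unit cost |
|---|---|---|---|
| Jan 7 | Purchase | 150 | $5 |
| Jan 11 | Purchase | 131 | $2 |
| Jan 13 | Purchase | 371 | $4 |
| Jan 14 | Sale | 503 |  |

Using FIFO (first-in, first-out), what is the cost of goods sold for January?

Jan 14, 503 sold [FIFO — oldest first]: 150 @ $5 + 131 @ $2 + 222 @ $4 = $1,900
Ending inventory: 149 @ $4 = $596

COGS = $1,900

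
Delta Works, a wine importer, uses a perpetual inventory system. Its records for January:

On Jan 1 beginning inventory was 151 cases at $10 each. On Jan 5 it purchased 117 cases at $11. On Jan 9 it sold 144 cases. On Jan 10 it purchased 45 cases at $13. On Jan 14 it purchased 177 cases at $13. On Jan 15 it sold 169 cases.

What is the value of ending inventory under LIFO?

Ending inventory = $1,929

Jan 9, 144 sold [LIFO — newest first]: 117 @ $11 + 27 @ $10 = $1,557
Jan 15, 169 sold [LIFO — newest first]: 169 @ $13 = $2,197
Total COGS = $1,557 + $2,197 = $3,754
Ending inventory: 124 @ $10 + 45 @ $13 + 8 @ $13 = $1,929
Check: goods available $5,683 = COGS $3,754 + ending $1,929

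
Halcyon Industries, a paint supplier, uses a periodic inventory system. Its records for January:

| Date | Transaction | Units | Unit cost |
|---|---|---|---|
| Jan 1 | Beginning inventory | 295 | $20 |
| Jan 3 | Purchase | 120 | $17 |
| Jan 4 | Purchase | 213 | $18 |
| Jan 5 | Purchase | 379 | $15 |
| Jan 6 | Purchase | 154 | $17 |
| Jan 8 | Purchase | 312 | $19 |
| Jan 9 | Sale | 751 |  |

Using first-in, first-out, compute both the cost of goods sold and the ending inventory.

COGS = $13,619; ending inventory = $12,386

Jan 9, 751 sold [FIFO — oldest first]: 295 @ $20 + 120 @ $17 + 213 @ $18 + 123 @ $15 = $13,619
Ending inventory: 256 @ $15 + 154 @ $17 + 312 @ $19 = $12,386
Check: goods available $26,005 = COGS $13,619 + ending $12,386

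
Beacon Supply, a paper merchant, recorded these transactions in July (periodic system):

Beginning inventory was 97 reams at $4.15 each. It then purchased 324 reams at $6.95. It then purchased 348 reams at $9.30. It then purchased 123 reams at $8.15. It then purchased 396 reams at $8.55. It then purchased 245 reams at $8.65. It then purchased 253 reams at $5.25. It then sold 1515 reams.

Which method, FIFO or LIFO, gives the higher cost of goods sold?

FIFO

FIFO COGS: 97 @ $4.15 + 324 @ $6.95 + 348 @ $9.30 + 123 @ $8.15 + 396 @ $8.55 + 227 @ $8.65 = $12,242.55
LIFO COGS: 253 @ $5.25 + 245 @ $8.65 + 396 @ $8.55 + 123 @ $8.15 + 348 @ $9.30 + 150 @ $6.95 = $12,114.65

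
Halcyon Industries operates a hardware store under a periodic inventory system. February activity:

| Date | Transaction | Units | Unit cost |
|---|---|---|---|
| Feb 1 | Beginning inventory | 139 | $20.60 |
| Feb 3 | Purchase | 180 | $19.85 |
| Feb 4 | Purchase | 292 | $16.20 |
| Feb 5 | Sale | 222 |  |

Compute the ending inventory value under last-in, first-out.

Ending inventory = $7,570.40

Feb 5, 222 sold [LIFO — newest first]: 222 @ $16.20 = $3,596.40
Ending inventory: 139 @ $20.60 + 180 @ $19.85 + 70 @ $16.20 = $7,570.40
Check: goods available $11,166.80 = COGS $3,596.40 + ending $7,570.40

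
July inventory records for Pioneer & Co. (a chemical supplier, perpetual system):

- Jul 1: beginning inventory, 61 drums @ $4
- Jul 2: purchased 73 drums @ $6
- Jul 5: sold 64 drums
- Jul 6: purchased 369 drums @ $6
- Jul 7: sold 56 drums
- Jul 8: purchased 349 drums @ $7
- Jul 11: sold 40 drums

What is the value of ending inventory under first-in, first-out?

Jul 5, 64 sold [FIFO — oldest first]: 61 @ $4 + 3 @ $6 = $262
Jul 7, 56 sold [FIFO — oldest first]: 56 @ $6 = $336
Jul 11, 40 sold [FIFO — oldest first]: 14 @ $6 + 26 @ $6 = $240
Total COGS = $262 + $336 + $240 = $838
Ending inventory: 343 @ $6 + 349 @ $7 = $4,501

Ending inventory = $4,501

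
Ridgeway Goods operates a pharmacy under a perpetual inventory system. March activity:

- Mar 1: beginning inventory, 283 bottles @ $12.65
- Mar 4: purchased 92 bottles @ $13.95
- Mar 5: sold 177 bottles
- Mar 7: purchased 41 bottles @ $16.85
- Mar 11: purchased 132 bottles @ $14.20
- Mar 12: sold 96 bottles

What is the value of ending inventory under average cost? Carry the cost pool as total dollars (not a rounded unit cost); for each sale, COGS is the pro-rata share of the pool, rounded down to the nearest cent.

After Mar 1: 283 on hand, pool $3,579.95 (≈ $12.6500 each)
After Mar 4: 375 on hand, pool $4,863.35 (≈ $12.9689 each)
Mar 5, sell 177: 177/375 × $4,863.35 → $2,295.50
After Mar 7: 239 on hand, pool $3,258.70 (≈ $13.6347 each)
After Mar 11: 371 on hand, pool $5,133.10 (≈ $13.8358 each)
Mar 12, sell 96: 96/371 × $5,133.10 → $1,328.24
Total COGS = $2,295.50 + $1,328.24 = $3,623.74
Ending inventory (cost pool remaining) = $3,804.86

Ending inventory = $3,804.86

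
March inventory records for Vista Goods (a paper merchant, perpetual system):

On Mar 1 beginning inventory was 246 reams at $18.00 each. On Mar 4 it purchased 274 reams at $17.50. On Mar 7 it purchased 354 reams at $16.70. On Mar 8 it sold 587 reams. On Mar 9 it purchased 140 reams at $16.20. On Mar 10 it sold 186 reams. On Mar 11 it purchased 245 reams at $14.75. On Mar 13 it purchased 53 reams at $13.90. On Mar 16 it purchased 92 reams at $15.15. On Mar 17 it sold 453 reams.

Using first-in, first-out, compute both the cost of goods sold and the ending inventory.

COGS = $20,529.80; ending inventory = $2,617.25

Mar 8, 587 sold [FIFO — oldest first]: 246 @ $18.00 + 274 @ $17.50 + 67 @ $16.70 = $10,341.90
Mar 10, 186 sold [FIFO — oldest first]: 186 @ $16.70 = $3,106.20
Mar 17, 453 sold [FIFO — oldest first]: 101 @ $16.70 + 140 @ $16.20 + 212 @ $14.75 = $7,081.70
Total COGS = $10,341.90 + $3,106.20 + $7,081.70 = $20,529.80
Ending inventory: 33 @ $14.75 + 53 @ $13.90 + 92 @ $15.15 = $2,617.25
Check: goods available $23,147.05 = COGS $20,529.80 + ending $2,617.25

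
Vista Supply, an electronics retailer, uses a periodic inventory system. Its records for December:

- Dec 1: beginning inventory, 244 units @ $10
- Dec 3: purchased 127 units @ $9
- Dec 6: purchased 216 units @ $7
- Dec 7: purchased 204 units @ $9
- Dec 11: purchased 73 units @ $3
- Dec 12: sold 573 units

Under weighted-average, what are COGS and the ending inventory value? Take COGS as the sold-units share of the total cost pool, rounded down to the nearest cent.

COGS = $4,741.84; ending inventory = $2,408.16

Dec 12, sell 573: 573/864 × $7,150.00 → $4,741.84
Ending inventory (cost pool remaining) = $2,408.16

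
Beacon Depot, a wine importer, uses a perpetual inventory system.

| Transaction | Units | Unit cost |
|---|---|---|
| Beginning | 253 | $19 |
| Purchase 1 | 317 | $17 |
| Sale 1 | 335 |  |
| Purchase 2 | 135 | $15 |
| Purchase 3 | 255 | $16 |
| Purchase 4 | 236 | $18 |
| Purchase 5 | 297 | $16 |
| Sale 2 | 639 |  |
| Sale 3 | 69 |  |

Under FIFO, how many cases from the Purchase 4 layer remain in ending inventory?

153

Sale 1 (335) [FIFO — oldest first]: 253 @ $19 + 82 @ $17 = $6,201
Sale 2 (639) [FIFO — oldest first]: 235 @ $17 + 135 @ $15 + 255 @ $16 + 14 @ $18 = $10,352
Sale 3 (69) [FIFO — oldest first]: 69 @ $18 = $1,242
Total COGS = $6,201 + $10,352 + $1,242 = $17,795
Ending inventory: 153 @ $18 + 297 @ $16 = $7,506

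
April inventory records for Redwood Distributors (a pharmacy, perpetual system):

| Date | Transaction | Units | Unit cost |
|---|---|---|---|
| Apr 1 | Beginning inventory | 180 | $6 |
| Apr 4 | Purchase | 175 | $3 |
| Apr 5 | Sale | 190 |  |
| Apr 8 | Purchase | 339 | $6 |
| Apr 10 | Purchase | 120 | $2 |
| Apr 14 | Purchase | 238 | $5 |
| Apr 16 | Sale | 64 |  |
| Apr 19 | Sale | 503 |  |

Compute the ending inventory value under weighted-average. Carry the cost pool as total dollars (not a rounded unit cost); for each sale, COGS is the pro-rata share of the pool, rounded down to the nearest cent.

After Apr 1: 180 on hand, pool $1,080.00 (≈ $6.0000 each)
After Apr 4: 355 on hand, pool $1,605.00 (≈ $4.5211 each)
Apr 5, sell 190: 190/355 × $1,605.00 → $859.01
After Apr 8: 504 on hand, pool $2,779.99 (≈ $5.5159 each)
After Apr 10: 624 on hand, pool $3,019.99 (≈ $4.8397 each)
After Apr 14: 862 on hand, pool $4,209.99 (≈ $4.8840 each)
Apr 16, sell 64: 64/862 × $4,209.99 → $312.57
Apr 19, sell 503: 503/798 × $3,897.42 → $2,456.64
Total COGS = $859.01 + $312.57 + $2,456.64 = $3,628.22
Ending inventory (cost pool remaining) = $1,440.78

Ending inventory = $1,440.78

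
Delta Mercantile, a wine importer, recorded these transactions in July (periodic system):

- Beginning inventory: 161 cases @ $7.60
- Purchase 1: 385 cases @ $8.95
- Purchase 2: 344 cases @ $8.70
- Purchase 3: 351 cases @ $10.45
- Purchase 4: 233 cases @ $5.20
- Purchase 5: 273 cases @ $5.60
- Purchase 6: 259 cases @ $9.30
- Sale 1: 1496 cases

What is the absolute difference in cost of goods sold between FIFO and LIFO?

FIFO COGS: 161 @ $7.60 + 385 @ $8.95 + 344 @ $8.70 + 351 @ $10.45 + 233 @ $5.20 + 22 @ $5.60 = $12,664.90
LIFO COGS: 259 @ $9.30 + 273 @ $5.60 + 233 @ $5.20 + 351 @ $10.45 + 344 @ $8.70 + 36 @ $8.95 = $12,132.05
Difference = |$12,664.90 − $12,132.05| = $532.85

$532.85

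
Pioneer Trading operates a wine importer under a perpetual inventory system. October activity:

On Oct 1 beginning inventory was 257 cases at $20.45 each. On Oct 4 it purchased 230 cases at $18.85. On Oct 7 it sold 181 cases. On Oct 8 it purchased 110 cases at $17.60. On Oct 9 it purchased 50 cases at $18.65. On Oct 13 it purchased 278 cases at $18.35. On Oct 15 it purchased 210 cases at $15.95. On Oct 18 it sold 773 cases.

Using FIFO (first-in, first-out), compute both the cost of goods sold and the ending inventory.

Oct 7, 181 sold [FIFO — oldest first]: 181 @ $20.45 = $3,701.45
Oct 18, 773 sold [FIFO — oldest first]: 76 @ $20.45 + 230 @ $18.85 + 110 @ $17.60 + 50 @ $18.65 + 278 @ $18.35 + 29 @ $15.95 = $14,322.05
Total COGS = $3,701.45 + $14,322.05 = $18,023.50
Ending inventory: 181 @ $15.95 = $2,886.95

COGS = $18,023.50; ending inventory = $2,886.95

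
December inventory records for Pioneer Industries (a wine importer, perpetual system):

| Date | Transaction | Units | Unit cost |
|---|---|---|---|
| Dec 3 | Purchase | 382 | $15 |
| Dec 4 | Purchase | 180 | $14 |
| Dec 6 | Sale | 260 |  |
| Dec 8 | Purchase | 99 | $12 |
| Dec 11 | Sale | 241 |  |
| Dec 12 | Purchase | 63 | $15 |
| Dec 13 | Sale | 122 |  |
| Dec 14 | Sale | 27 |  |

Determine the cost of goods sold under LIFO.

Dec 6, 260 sold [LIFO — newest first]: 180 @ $14 + 80 @ $15 = $3,720
Dec 11, 241 sold [LIFO — newest first]: 99 @ $12 + 142 @ $15 = $3,318
Dec 13, 122 sold [LIFO — newest first]: 63 @ $15 + 59 @ $15 = $1,830
Dec 14, 27 sold [LIFO — newest first]: 27 @ $15 = $405
Total COGS = $3,720 + $3,318 + $1,830 + $405 = $9,273
Ending inventory: 74 @ $15 = $1,110

COGS = $9,273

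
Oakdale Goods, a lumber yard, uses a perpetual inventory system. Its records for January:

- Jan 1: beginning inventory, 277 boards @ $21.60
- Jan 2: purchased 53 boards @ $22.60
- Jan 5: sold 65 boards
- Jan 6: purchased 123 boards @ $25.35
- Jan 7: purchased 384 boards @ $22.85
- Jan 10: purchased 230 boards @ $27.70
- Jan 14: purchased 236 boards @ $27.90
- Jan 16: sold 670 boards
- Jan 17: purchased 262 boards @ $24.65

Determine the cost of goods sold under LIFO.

Jan 5, 65 sold [LIFO — newest first]: 53 @ $22.60 + 12 @ $21.60 = $1,457.00
Jan 16, 670 sold [LIFO — newest first]: 236 @ $27.90 + 230 @ $27.70 + 204 @ $22.85 = $17,616.80
Total COGS = $1,457.00 + $17,616.80 = $19,073.80
Ending inventory: 265 @ $21.60 + 123 @ $25.35 + 180 @ $22.85 + 262 @ $24.65 = $19,413.35
Check: goods available $38,487.15 = COGS $19,073.80 + ending $19,413.35

COGS = $19,073.80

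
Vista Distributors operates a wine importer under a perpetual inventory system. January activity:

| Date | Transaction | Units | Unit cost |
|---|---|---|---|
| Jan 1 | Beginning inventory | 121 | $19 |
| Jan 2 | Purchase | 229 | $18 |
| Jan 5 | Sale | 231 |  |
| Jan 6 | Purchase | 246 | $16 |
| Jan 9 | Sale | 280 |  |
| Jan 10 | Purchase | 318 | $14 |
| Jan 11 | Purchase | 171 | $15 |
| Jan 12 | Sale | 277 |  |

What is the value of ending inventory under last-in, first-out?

Jan 5, 231 sold [LIFO — newest first]: 229 @ $18 + 2 @ $19 = $4,160
Jan 9, 280 sold [LIFO — newest first]: 246 @ $16 + 34 @ $19 = $4,582
Jan 12, 277 sold [LIFO — newest first]: 171 @ $15 + 106 @ $14 = $4,049
Total COGS = $4,160 + $4,582 + $4,049 = $12,791
Ending inventory: 85 @ $19 + 212 @ $14 = $4,583

Ending inventory = $4,583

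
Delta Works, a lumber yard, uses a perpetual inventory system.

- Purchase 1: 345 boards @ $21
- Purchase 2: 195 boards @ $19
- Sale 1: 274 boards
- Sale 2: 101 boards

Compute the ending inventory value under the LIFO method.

Sale 1 (274) [LIFO — newest first]: 195 @ $19 + 79 @ $21 = $5,364
Sale 2 (101) [LIFO — newest first]: 101 @ $21 = $2,121
Total COGS = $5,364 + $2,121 = $7,485
Ending inventory: 165 @ $21 = $3,465

Ending inventory = $3,465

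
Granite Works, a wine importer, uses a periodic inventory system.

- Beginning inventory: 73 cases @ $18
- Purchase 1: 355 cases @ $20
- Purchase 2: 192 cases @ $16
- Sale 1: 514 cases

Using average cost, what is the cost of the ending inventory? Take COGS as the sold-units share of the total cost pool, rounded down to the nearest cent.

Ending inventory = $1,963.74

Sale 1, sell 514: 514/620 × $11,486.00 → $9,522.26
Ending inventory (cost pool remaining) = $1,963.74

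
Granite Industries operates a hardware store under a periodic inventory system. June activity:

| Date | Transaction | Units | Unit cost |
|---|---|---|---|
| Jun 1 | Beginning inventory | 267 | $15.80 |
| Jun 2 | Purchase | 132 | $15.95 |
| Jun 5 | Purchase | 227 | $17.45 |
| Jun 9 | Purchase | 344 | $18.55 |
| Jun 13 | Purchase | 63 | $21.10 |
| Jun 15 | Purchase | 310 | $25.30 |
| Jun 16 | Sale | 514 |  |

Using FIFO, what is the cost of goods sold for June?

COGS = $8,330.75

Jun 16, 514 sold [FIFO — oldest first]: 267 @ $15.80 + 132 @ $15.95 + 115 @ $17.45 = $8,330.75
Ending inventory: 112 @ $17.45 + 344 @ $18.55 + 63 @ $21.10 + 310 @ $25.30 = $17,507.90
Check: goods available $25,838.65 = COGS $8,330.75 + ending $17,507.90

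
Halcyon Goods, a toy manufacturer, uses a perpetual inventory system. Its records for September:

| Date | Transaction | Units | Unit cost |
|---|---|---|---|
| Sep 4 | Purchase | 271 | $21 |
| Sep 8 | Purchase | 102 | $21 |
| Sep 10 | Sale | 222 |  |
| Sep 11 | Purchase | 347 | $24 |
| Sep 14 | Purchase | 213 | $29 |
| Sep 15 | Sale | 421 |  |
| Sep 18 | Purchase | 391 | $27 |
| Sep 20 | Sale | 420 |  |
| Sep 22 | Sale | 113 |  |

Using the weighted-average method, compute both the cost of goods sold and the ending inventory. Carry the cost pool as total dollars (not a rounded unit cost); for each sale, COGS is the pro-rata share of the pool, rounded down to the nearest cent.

After Sep 4: 271 on hand, pool $5,691.00 (≈ $21.0000 each)
After Sep 8: 373 on hand, pool $7,833.00 (≈ $21.0000 each)
Sep 10, sell 222: 222/373 × $7,833.00 → $4,662.00
After Sep 11: 498 on hand, pool $11,499.00 (≈ $23.0904 each)
After Sep 14: 711 on hand, pool $17,676.00 (≈ $24.8608 each)
Sep 15, sell 421: 421/711 × $17,676.00 → $10,466.37
After Sep 18: 681 on hand, pool $17,766.63 (≈ $26.0890 each)
Sep 20, sell 420: 420/681 × $17,766.63 → $10,957.39
Sep 22, sell 113: 113/261 × $6,809.24 → $2,948.06
Total COGS = $4,662.00 + $10,466.37 + $10,957.39 + $2,948.06 = $29,033.82
Ending inventory (cost pool remaining) = $3,861.18

COGS = $29,033.82; ending inventory = $3,861.18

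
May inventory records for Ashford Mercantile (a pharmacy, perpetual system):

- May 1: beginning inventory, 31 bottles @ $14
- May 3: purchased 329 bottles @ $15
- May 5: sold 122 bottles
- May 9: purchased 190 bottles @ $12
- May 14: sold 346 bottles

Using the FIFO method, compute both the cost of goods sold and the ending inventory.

May 5, 122 sold [FIFO — oldest first]: 31 @ $14 + 91 @ $15 = $1,799
May 14, 346 sold [FIFO — oldest first]: 238 @ $15 + 108 @ $12 = $4,866
Total COGS = $1,799 + $4,866 = $6,665
Ending inventory: 82 @ $12 = $984

COGS = $6,665; ending inventory = $984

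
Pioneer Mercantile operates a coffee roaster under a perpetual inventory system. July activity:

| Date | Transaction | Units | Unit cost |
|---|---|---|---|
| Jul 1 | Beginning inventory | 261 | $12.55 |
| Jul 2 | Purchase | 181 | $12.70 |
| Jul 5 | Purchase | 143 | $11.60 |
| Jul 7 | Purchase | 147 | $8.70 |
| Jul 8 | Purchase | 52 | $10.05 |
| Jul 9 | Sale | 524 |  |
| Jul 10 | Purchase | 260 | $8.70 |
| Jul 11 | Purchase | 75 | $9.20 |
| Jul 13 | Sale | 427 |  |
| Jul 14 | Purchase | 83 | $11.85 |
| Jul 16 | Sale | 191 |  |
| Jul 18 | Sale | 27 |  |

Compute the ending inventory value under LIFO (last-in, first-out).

Jul 9, 524 sold [LIFO — newest first]: 52 @ $10.05 + 147 @ $8.70 + 143 @ $11.60 + 181 @ $12.70 + 1 @ $12.55 = $5,771.55
Jul 13, 427 sold [LIFO — newest first]: 75 @ $9.20 + 260 @ $8.70 + 92 @ $12.55 = $4,106.60
Jul 16, 191 sold [LIFO — newest first]: 83 @ $11.85 + 108 @ $12.55 = $2,338.95
Jul 18, 27 sold [LIFO — newest first]: 27 @ $12.55 = $338.85
Total COGS = $5,771.55 + $4,106.60 + $2,338.95 + $338.85 = $12,555.95
Ending inventory: 33 @ $12.55 = $414.15
Check: goods available $12,970.10 = COGS $12,555.95 + ending $414.15

Ending inventory = $414.15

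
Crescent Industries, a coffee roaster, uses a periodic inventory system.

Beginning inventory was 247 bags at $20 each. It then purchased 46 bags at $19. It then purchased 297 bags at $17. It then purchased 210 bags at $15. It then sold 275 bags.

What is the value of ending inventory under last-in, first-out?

Sale 1 (275) [LIFO — newest first]: 210 @ $15 + 65 @ $17 = $4,255
Ending inventory: 247 @ $20 + 46 @ $19 + 232 @ $17 = $9,758

Ending inventory = $9,758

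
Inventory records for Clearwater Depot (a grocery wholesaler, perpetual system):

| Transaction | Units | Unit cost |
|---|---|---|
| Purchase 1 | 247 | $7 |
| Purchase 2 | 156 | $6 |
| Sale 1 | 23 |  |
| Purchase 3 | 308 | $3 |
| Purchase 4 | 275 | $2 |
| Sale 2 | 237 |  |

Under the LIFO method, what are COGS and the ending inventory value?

COGS = $612; ending inventory = $3,527

Sale 1 (23) [LIFO — newest first]: 23 @ $6 = $138
Sale 2 (237) [LIFO — newest first]: 237 @ $2 = $474
Total COGS = $138 + $474 = $612
Ending inventory: 247 @ $7 + 133 @ $6 + 308 @ $3 + 38 @ $2 = $3,527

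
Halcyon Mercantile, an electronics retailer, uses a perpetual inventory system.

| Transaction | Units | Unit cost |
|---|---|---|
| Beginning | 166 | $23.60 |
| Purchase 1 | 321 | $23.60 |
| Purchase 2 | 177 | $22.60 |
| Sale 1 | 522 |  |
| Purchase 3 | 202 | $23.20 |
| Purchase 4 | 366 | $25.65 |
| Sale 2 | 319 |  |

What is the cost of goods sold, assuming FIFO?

COGS = $19,599.80

Sale 1 (522) [FIFO — oldest first]: 166 @ $23.60 + 321 @ $23.60 + 35 @ $22.60 = $12,284.20
Sale 2 (319) [FIFO — oldest first]: 142 @ $22.60 + 177 @ $23.20 = $7,315.60
Total COGS = $12,284.20 + $7,315.60 = $19,599.80
Ending inventory: 25 @ $23.20 + 366 @ $25.65 = $9,967.90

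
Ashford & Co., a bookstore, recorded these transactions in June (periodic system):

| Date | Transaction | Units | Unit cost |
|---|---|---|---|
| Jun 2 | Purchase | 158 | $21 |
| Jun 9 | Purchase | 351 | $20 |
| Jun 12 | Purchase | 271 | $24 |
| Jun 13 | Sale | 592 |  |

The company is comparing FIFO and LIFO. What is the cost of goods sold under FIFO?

COGS = $12,330

FIFO COGS: 158 @ $21 + 351 @ $20 + 83 @ $24 = $12,330
LIFO COGS: 271 @ $24 + 321 @ $20 = $12,924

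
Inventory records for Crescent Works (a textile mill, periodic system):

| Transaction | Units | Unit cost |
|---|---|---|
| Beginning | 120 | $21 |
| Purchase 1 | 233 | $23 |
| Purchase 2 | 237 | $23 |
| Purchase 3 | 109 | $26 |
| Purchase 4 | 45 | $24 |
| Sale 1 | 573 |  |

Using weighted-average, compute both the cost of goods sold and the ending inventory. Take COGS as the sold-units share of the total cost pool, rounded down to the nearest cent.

COGS = $13,280.66; ending inventory = $3,963.34

Sale 1, sell 573: 573/744 × $17,244.00 → $13,280.66
Ending inventory (cost pool remaining) = $3,963.34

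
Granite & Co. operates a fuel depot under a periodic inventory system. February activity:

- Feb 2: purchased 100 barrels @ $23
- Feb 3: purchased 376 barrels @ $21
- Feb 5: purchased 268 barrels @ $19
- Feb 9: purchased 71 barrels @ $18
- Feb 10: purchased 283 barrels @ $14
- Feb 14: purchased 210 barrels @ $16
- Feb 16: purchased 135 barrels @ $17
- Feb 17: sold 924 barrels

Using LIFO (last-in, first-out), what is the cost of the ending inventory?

Ending inventory = $11,013

Feb 17, 924 sold [LIFO — newest first]: 135 @ $17 + 210 @ $16 + 283 @ $14 + 71 @ $18 + 225 @ $19 = $15,170
Ending inventory: 100 @ $23 + 376 @ $21 + 43 @ $19 = $11,013
Check: goods available $26,183 = COGS $15,170 + ending $11,013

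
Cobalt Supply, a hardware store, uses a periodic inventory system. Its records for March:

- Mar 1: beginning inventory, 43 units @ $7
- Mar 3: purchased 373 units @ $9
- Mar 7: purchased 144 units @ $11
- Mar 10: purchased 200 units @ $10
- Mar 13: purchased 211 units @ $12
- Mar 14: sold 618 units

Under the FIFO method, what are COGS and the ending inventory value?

COGS = $5,822; ending inventory = $3,952

Mar 14, 618 sold [FIFO — oldest first]: 43 @ $7 + 373 @ $9 + 144 @ $11 + 58 @ $10 = $5,822
Ending inventory: 142 @ $10 + 211 @ $12 = $3,952
Check: goods available $9,774 = COGS $5,822 + ending $3,952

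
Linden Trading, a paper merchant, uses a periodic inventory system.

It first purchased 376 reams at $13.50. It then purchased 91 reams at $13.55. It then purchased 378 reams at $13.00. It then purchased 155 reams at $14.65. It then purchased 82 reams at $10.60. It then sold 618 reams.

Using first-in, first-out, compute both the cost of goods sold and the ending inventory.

COGS = $8,272.05; ending inventory = $6,090.95

Sale 1 (618) [FIFO — oldest first]: 376 @ $13.50 + 91 @ $13.55 + 151 @ $13.00 = $8,272.05
Ending inventory: 227 @ $13.00 + 155 @ $14.65 + 82 @ $10.60 = $6,090.95
Check: goods available $14,363.00 = COGS $8,272.05 + ending $6,090.95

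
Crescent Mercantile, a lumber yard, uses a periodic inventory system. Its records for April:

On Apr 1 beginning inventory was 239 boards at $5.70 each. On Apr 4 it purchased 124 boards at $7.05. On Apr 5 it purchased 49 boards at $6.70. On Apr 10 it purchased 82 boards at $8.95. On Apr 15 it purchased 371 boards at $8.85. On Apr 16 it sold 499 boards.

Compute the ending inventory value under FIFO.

Apr 16, 499 sold [FIFO — oldest first]: 239 @ $5.70 + 124 @ $7.05 + 49 @ $6.70 + 82 @ $8.95 + 5 @ $8.85 = $3,342.95
Ending inventory: 366 @ $8.85 = $3,239.10
Check: goods available $6,582.05 = COGS $3,342.95 + ending $3,239.10

Ending inventory = $3,239.10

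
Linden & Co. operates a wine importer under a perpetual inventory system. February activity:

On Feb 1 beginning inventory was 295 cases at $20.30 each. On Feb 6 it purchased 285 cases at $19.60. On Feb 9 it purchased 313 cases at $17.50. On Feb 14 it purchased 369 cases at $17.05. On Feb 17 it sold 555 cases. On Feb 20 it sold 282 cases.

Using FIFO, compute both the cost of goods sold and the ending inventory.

Feb 17, 555 sold [FIFO — oldest first]: 295 @ $20.30 + 260 @ $19.60 = $11,084.50
Feb 20, 282 sold [FIFO — oldest first]: 25 @ $19.60 + 257 @ $17.50 = $4,987.50
Total COGS = $11,084.50 + $4,987.50 = $16,072.00
Ending inventory: 56 @ $17.50 + 369 @ $17.05 = $7,271.45

COGS = $16,072.00; ending inventory = $7,271.45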